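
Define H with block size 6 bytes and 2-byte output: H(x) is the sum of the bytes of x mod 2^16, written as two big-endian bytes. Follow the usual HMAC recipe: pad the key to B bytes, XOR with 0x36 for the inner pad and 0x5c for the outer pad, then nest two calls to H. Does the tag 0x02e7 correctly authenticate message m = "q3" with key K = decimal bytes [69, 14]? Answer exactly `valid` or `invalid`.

invalid

Key decimal bytes [69, 14] = 45 0e is 2 bytes ≤ B = 6; zero-pad to 6 bytes: K' = 45 0e 00 00 00 00.
K' ⊕ ipad = 73 38 36 36 36 36; K' ⊕ opad = 19 52 5c 5c 5c 5c.
Inner hash: sum = 115+56+54+54+54+54+113+51 = 551 → 02 27.
Outer hash (recomputed tag): sum = 25+82+92+92+92+92+2+39 = 516 → 02 04.
Recomputed tag = 0204; claimed = 02e7 → mismatch.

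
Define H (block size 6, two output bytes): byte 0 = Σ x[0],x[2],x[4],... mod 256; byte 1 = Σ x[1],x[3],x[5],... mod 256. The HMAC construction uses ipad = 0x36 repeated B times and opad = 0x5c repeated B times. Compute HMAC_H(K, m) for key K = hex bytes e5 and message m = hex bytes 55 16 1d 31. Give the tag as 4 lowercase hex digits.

Key hex bytes e5 is 1 byte ≤ B = 6; zero-pad to 6 bytes: K' = e5 00 00 00 00 00.
K' ⊕ ipad = d3 36 36 36 36 36.  K' ⊕ opad = b9 5c 5c 5c 5c 5c.
Inner input = (K'⊕ipad) ∥ m = d3 36 36 36 36 36 ∥ 55 16 1d 31.
Inner hash: even-index sum = 433 mod 256 = 177; odd-index sum = 233 mod 256 = 233 → b1 e9.
Outer input = (K'⊕opad) ∥ inner = b9 5c 5c 5c 5c 5c ∥ b1 e9.
Outer hash (tag): even-index sum = 546 mod 256 = 34; odd-index sum = 509 mod 256 = 253 → 22 fd.

22fd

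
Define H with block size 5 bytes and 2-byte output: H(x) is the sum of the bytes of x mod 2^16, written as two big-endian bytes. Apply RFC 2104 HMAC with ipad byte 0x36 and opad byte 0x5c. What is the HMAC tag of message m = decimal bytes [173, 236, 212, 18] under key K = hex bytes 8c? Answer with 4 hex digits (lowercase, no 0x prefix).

Key hex bytes 8c is 1 byte ≤ B = 5; zero-pad to 5 bytes: K' = 8c 00 00 00 00.
K' ⊕ ipad = ba 36 36 36 36.  K' ⊕ opad = d0 5c 5c 5c 5c.
Inner input = (K'⊕ipad) ∥ m = ba 36 36 36 36 ∥ ad ec d4 12.
Inner hash: sum = 186+54+54+54+54+173+236+212+18 = 1041 → 04 11.
Outer input = (K'⊕opad) ∥ inner = d0 5c 5c 5c 5c ∥ 04 11.
Outer hash (tag): sum = 208+92+92+92+92+4+17 = 597 → 02 55.

0255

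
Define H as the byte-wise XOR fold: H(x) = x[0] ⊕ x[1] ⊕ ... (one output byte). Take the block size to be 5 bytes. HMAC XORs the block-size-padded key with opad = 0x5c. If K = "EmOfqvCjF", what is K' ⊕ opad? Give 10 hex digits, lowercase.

Key "EmOfqvCjF" = 45 6d 4f 66 71 76 43 6a 46 is 9 bytes > B = 5, so hash it first: H(key) = 69, then zero-pad to 5 bytes: K' = 69 00 00 00 00.
XOR each byte with 0x5c: 69⊕5c=35, 00⊕5c=5c, 00⊕5c=5c, 00⊕5c=5c, 00⊕5c=5c.

355c5c5c5c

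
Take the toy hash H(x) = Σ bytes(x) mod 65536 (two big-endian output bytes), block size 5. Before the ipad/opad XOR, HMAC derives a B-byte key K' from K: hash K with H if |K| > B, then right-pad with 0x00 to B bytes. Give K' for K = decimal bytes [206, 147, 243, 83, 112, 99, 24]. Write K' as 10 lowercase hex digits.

|K| = 7 > B = 5, so first hash the key.
H(K): sum = 206+147+243+83+112+99+24 = 914 → 03 92.
Zero-pad H(K) = 03 92 to 5 bytes: K' = 03 92 00 00 00.

0392000000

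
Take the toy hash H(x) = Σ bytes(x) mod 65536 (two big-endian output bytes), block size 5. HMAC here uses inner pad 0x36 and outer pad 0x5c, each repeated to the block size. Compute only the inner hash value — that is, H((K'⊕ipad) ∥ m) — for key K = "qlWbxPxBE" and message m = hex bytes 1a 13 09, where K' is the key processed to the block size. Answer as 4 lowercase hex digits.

0178

Key "qlWbxPxBE" = 71 6c 57 62 78 50 78 42 45 is 9 bytes > B = 5, so hash it first: H(key) = 03 5d, then zero-pad to 5 bytes: K' = 03 5d 00 00 00.
K' ⊕ ipad = 35 6b 36 36 36.
Inner input = 35 6b 36 36 36 ∥ 1a 13 09.
Inner hash: sum = 53+107+54+54+54+26+19+9 = 376 → 01 78.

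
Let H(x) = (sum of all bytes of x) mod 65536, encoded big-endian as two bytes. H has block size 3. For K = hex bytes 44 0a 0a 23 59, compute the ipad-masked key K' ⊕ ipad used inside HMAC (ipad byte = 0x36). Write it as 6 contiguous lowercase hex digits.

Key hex bytes 44 0a 0a 23 59 is 5 bytes > B = 3, so hash it first: H(key) = 00 d4, then zero-pad to 3 bytes: K' = 00 d4 00.
XOR each byte with 0x36: 00⊕36=36, d4⊕36=e2, 00⊕36=36.

36e236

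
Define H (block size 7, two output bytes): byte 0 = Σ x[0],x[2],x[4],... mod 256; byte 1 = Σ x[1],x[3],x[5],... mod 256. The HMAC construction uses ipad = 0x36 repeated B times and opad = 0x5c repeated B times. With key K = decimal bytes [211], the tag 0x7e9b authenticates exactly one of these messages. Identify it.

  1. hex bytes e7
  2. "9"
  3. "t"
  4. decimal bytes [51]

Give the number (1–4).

2

Key decimal bytes [211] = d3 is 1 byte ≤ B = 7; zero-pad to 7 bytes: K' = d3 00 00 00 00 00 00.
K' ⊕ ipad = e5 36 36 36 36 36 36; K' ⊕ opad = 8f 5c 5c 5c 5c 5c 5c.
m1: inner = H(e5 36 36 36 36 36 36 e7) = 87 89; tag = H(8f 5c 5c 5c 5c 5c 5c 87 89) = 2c9b
m2: inner = H(e5 36 36 36 36 36 36 39) = 87 db; tag = H(8f 5c 5c 5c 5c 5c 5c 87 db) = 7e9b ← matches
m3: inner = H(e5 36 36 36 36 36 36 74) = 87 16; tag = H(8f 5c 5c 5c 5c 5c 5c 87 16) = b99b
m4: inner = H(e5 36 36 36 36 36 36 33) = 87 d5; tag = H(8f 5c 5c 5c 5c 5c 5c 87 d5) = 789b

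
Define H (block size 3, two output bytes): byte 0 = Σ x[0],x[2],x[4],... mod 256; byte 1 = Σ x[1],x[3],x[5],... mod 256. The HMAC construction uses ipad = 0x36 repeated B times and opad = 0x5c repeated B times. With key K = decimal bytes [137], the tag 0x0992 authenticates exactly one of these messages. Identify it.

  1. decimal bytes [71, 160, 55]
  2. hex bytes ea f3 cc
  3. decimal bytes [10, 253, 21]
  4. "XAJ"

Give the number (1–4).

4

Key decimal bytes [137] = 89 is 1 byte ≤ B = 3; zero-pad to 3 bytes: K' = 89 00 00.
K' ⊕ ipad = bf 36 36; K' ⊕ opad = d5 5c 5c.
m1: inner = H(bf 36 36 47 a0 37) = 95 b4; tag = H(d5 5c 5c 95 b4) = e5f1
m2: inner = H(bf 36 36 ea f3 cc) = e8 ec; tag = H(d5 5c 5c e8 ec) = 1d44
m3: inner = H(bf 36 36 0a fd 15) = f2 55; tag = H(d5 5c 5c f2 55) = 864e
m4: inner = H(bf 36 36 58 41 4a) = 36 d8; tag = H(d5 5c 5c 36 d8) = 0992 ← matches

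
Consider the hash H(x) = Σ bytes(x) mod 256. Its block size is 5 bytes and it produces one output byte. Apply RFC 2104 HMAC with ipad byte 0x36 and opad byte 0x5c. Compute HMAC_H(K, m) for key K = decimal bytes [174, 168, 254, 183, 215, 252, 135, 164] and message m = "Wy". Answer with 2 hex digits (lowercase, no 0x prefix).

ac

Key decimal bytes [174, 168, 254, 183, 215, 252, 135, 164] = ae a8 fe b7 d7 fc 87 a4 is 8 bytes > B = 5, so hash it first: H(key) = 09, then zero-pad to 5 bytes: K' = 09 00 00 00 00.
K' ⊕ ipad = 3f 36 36 36 36.  K' ⊕ opad = 55 5c 5c 5c 5c.
Inner input = (K'⊕ipad) ∥ m = 3f 36 36 36 36 ∥ 57 79.
Inner hash: sum = 63+54+54+54+54+87+121 = 487; mod 256 = 231 → e7.
Outer input = (K'⊕opad) ∥ inner = 55 5c 5c 5c 5c ∥ e7.
Outer hash (tag): sum = 85+92+92+92+92+231 = 684; mod 256 = 172 → ac.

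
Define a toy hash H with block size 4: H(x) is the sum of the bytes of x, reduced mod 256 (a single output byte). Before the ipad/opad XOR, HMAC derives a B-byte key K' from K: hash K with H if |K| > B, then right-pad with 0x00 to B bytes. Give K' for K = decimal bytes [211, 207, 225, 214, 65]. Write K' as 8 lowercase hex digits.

|K| = 5 > B = 4, so first hash the key.
H(K): sum = 211+207+225+214+65 = 922; mod 256 = 154 → 9a.
Zero-pad H(K) = 9a to 4 bytes: K' = 9a 00 00 00.

9a000000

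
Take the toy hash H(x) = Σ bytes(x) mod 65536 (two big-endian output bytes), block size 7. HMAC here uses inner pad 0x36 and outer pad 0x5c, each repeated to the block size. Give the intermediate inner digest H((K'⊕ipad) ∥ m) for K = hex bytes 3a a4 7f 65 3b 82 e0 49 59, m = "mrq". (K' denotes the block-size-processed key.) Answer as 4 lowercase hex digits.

Key hex bytes 3a a4 7f 65 3b 82 e0 49 59 is 9 bytes > B = 7, so hash it first: H(key) = 04 01, then zero-pad to 7 bytes: K' = 04 01 00 00 00 00 00.
K' ⊕ ipad = 32 37 36 36 36 36 36.
Inner input = 32 37 36 36 36 36 36 ∥ 6d 72 71.
Inner hash: sum = 50+55+54+54+54+54+54+109+114+113 = 711 → 02 c7.

02c7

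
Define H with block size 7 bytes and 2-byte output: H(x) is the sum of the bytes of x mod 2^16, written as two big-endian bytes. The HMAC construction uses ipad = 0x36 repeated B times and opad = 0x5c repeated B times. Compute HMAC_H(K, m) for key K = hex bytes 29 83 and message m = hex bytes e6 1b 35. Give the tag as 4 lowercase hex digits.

033b

Key hex bytes 29 83 is 2 bytes ≤ B = 7; zero-pad to 7 bytes: K' = 29 83 00 00 00 00 00.
K' ⊕ ipad = 1f b5 36 36 36 36 36.  K' ⊕ opad = 75 df 5c 5c 5c 5c 5c.
Inner input = (K'⊕ipad) ∥ m = 1f b5 36 36 36 36 36 ∥ e6 1b 35.
Inner hash: sum = 31+181+54+54+54+54+54+230+27+53 = 792 → 03 18.
Outer input = (K'⊕opad) ∥ inner = 75 df 5c 5c 5c 5c 5c ∥ 03 18.
Outer hash (tag): sum = 117+223+92+92+92+92+92+3+24 = 827 → 03 3b.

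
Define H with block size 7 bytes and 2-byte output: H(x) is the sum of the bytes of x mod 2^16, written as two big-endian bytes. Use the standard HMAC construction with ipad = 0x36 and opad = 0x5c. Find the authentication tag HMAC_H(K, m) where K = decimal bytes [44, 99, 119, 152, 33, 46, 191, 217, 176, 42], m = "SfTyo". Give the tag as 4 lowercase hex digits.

Key decimal bytes [44, 99, 119, 152, 33, 46, 191, 217, 176, 42] = 2c 63 77 98 21 2e bf d9 b0 2a is 10 bytes > B = 7, so hash it first: H(key) = 04 5f, then zero-pad to 7 bytes: K' = 04 5f 00 00 00 00 00.
K' ⊕ ipad = 32 69 36 36 36 36 36.  K' ⊕ opad = 58 03 5c 5c 5c 5c 5c.
Inner input = (K'⊕ipad) ∥ m = 32 69 36 36 36 36 36 ∥ 53 66 54 79 6f.
Inner hash: sum = 50+105+54+54+54+54+54+83+102+84+121+111 = 926 → 03 9e.
Outer input = (K'⊕opad) ∥ inner = 58 03 5c 5c 5c 5c 5c ∥ 03 9e.
Outer hash (tag): sum = 88+3+92+92+92+92+92+3+158 = 712 → 02 c8.

02c8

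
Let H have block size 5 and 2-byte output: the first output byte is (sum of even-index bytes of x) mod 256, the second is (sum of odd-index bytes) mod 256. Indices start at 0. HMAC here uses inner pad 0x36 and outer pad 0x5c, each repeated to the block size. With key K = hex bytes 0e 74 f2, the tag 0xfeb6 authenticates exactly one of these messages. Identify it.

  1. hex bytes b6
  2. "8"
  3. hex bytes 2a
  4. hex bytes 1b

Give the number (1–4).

3

Key hex bytes 0e 74 f2 is 3 bytes ≤ B = 5; zero-pad to 5 bytes: K' = 0e 74 f2 00 00.
K' ⊕ ipad = 38 42 c4 36 36; K' ⊕ opad = 52 28 ae 5c 5c.
m1: inner = H(38 42 c4 36 36 b6) = 32 2e; tag = H(52 28 ae 5c 5c 32 2e) = 8ab6
m2: inner = H(38 42 c4 36 36 38) = 32 b0; tag = H(52 28 ae 5c 5c 32 b0) = 0cb6
m3: inner = H(38 42 c4 36 36 2a) = 32 a2; tag = H(52 28 ae 5c 5c 32 a2) = feb6 ← matches
m4: inner = H(38 42 c4 36 36 1b) = 32 93; tag = H(52 28 ae 5c 5c 32 93) = efb6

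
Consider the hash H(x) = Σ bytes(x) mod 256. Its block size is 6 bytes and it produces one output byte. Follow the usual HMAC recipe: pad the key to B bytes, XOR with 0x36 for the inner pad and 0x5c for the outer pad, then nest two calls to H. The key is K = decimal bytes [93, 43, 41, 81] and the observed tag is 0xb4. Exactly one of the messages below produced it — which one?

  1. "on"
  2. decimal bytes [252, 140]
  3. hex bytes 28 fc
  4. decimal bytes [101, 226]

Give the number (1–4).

2

Key decimal bytes [93, 43, 41, 81] = 5d 2b 29 51 is 4 bytes ≤ B = 6; zero-pad to 6 bytes: K' = 5d 2b 29 51 00 00.
K' ⊕ ipad = 6b 1d 1f 67 36 36; K' ⊕ opad = 01 77 75 0d 5c 5c.
m1: inner = H(6b 1d 1f 67 36 36 6f 6e) = 57; tag = H(01 77 75 0d 5c 5c 57) = 09
m2: inner = H(6b 1d 1f 67 36 36 fc 8c) = 02; tag = H(01 77 75 0d 5c 5c 02) = b4 ← matches
m3: inner = H(6b 1d 1f 67 36 36 28 fc) = 9e; tag = H(01 77 75 0d 5c 5c 9e) = 50
m4: inner = H(6b 1d 1f 67 36 36 65 e2) = c1; tag = H(01 77 75 0d 5c 5c c1) = 73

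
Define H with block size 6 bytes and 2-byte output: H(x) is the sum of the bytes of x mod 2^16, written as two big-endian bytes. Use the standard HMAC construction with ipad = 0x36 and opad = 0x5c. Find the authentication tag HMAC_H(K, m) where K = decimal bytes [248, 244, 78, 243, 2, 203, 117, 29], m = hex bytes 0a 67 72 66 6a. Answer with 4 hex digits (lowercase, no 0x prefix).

0312

Key decimal bytes [248, 244, 78, 243, 2, 203, 117, 29] = f8 f4 4e f3 02 cb 75 1d is 8 bytes > B = 6, so hash it first: H(key) = 04 8c, then zero-pad to 6 bytes: K' = 04 8c 00 00 00 00.
K' ⊕ ipad = 32 ba 36 36 36 36.  K' ⊕ opad = 58 d0 5c 5c 5c 5c.
Inner input = (K'⊕ipad) ∥ m = 32 ba 36 36 36 36 ∥ 0a 67 72 66 6a.
Inner hash: sum = 50+186+54+54+54+54+10+103+114+102+106 = 887 → 03 77.
Outer input = (K'⊕opad) ∥ inner = 58 d0 5c 5c 5c 5c ∥ 03 77.
Outer hash (tag): sum = 88+208+92+92+92+92+3+119 = 786 → 03 12.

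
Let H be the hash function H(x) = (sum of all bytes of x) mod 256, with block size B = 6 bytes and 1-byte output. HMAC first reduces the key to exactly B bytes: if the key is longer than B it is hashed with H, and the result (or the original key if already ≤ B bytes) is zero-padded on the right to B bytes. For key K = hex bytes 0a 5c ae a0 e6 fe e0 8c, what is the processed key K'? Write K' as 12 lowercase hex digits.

040000000000

|K| = 8 > B = 6, so first hash the key.
H(K): sum = 10+92+174+160+230+254+224+140 = 1284; mod 256 = 4 → 04.
Zero-pad H(K) = 04 to 6 bytes: K' = 04 00 00 00 00 00.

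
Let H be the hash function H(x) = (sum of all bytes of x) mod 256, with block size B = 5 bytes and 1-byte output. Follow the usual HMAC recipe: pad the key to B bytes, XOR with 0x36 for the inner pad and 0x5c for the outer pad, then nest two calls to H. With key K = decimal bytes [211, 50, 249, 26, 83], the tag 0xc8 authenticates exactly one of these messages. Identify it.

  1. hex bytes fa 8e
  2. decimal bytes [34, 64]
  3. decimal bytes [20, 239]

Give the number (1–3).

Key decimal bytes [211, 50, 249, 26, 83] = d3 32 f9 1a 53 is exactly B = 5 bytes: K' = d3 32 f9 1a 53.
K' ⊕ ipad = e5 04 cf 2c 65; K' ⊕ opad = 8f 6e a5 46 0f.
m1: inner = H(e5 04 cf 2c 65 fa 8e) = d1; tag = H(8f 6e a5 46 0f d1) = c8 ← matches
m2: inner = H(e5 04 cf 2c 65 22 40) = ab; tag = H(8f 6e a5 46 0f ab) = a2
m3: inner = H(e5 04 cf 2c 65 14 ef) = 4c; tag = H(8f 6e a5 46 0f 4c) = 43

1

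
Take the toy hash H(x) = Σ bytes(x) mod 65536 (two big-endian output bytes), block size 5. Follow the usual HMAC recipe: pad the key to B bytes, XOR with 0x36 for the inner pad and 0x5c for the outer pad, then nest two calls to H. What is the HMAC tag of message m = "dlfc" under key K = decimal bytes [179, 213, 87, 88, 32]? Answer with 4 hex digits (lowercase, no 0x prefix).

Key decimal bytes [179, 213, 87, 88, 32] = b3 d5 57 58 20 is exactly B = 5 bytes: K' = b3 d5 57 58 20.
K' ⊕ ipad = 85 e3 61 6e 16.  K' ⊕ opad = ef 89 0b 04 7c.
Inner input = (K'⊕ipad) ∥ m = 85 e3 61 6e 16 ∥ 64 6c 66 63.
Inner hash: sum = 133+227+97+110+22+100+108+102+99 = 998 → 03 e6.
Outer input = (K'⊕opad) ∥ inner = ef 89 0b 04 7c ∥ 03 e6.
Outer hash (tag): sum = 239+137+11+4+124+3+230 = 748 → 02 ec.

02ec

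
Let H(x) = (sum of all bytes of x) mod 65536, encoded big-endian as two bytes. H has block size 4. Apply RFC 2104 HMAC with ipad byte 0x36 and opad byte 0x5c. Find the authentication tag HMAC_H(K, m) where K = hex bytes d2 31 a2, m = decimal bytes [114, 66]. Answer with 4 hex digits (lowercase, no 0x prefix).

02c0

Key hex bytes d2 31 a2 is 3 bytes ≤ B = 4; zero-pad to 4 bytes: K' = d2 31 a2 00.
K' ⊕ ipad = e4 07 94 36.  K' ⊕ opad = 8e 6d fe 5c.
Inner input = (K'⊕ipad) ∥ m = e4 07 94 36 ∥ 72 42.
Inner hash: sum = 228+7+148+54+114+66 = 617 → 02 69.
Outer input = (K'⊕opad) ∥ inner = 8e 6d fe 5c ∥ 02 69.
Outer hash (tag): sum = 142+109+254+92+2+105 = 704 → 02 c0.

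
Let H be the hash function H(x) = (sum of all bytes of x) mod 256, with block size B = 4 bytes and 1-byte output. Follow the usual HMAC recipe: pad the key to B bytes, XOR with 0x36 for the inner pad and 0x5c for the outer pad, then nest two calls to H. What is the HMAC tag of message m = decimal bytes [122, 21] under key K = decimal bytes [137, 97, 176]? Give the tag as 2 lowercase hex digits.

bb

Key decimal bytes [137, 97, 176] = 89 61 b0 is 3 bytes ≤ B = 4; zero-pad to 4 bytes: K' = 89 61 b0 00.
K' ⊕ ipad = bf 57 86 36.  K' ⊕ opad = d5 3d ec 5c.
Inner input = (K'⊕ipad) ∥ m = bf 57 86 36 ∥ 7a 15.
Inner hash: sum = 191+87+134+54+122+21 = 609; mod 256 = 97 → 61.
Outer input = (K'⊕opad) ∥ inner = d5 3d ec 5c ∥ 61.
Outer hash (tag): sum = 213+61+236+92+97 = 699; mod 256 = 187 → bb.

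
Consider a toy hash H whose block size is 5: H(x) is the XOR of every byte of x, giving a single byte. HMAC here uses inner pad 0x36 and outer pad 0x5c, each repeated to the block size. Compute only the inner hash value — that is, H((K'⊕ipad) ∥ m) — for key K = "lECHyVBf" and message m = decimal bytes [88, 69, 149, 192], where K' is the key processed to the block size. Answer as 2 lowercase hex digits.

57

Key "lECHyVBf" = 6c 45 43 48 79 56 42 66 is 8 bytes > B = 5, so hash it first: H(key) = 29, then zero-pad to 5 bytes: K' = 29 00 00 00 00.
K' ⊕ ipad = 1f 36 36 36 36.
Inner input = 1f 36 36 36 36 ∥ 58 45 95 c0.
Inner hash: XOR 1f⊕36⊕36⊕36⊕36⊕58⊕45⊕95⊕c0 = 57.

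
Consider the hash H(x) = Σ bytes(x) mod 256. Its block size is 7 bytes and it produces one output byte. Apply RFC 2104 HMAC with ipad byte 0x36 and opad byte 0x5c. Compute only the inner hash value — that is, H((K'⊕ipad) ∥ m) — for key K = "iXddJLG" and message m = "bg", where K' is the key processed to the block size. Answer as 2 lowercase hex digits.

a1

Key "iXddJLG" = 69 58 64 64 4a 4c 47 is exactly B = 7 bytes: K' = 69 58 64 64 4a 4c 47.
K' ⊕ ipad = 5f 6e 52 52 7c 7a 71.
Inner input = 5f 6e 52 52 7c 7a 71 ∥ 62 67.
Inner hash: sum = 95+110+82+82+124+122+113+98+103 = 929; mod 256 = 161 → a1.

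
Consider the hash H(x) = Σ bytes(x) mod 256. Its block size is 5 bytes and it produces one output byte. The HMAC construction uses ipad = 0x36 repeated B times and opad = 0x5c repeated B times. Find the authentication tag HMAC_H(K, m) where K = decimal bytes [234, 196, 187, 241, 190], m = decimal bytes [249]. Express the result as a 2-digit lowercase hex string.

Key decimal bytes [234, 196, 187, 241, 190] = ea c4 bb f1 be is exactly B = 5 bytes: K' = ea c4 bb f1 be.
K' ⊕ ipad = dc f2 8d c7 88.  K' ⊕ opad = b6 98 e7 ad e2.
Inner input = (K'⊕ipad) ∥ m = dc f2 8d c7 88 ∥ f9.
Inner hash: sum = 220+242+141+199+136+249 = 1187; mod 256 = 163 → a3.
Outer input = (K'⊕opad) ∥ inner = b6 98 e7 ad e2 ∥ a3.
Outer hash (tag): sum = 182+152+231+173+226+163 = 1127; mod 256 = 103 → 67.

67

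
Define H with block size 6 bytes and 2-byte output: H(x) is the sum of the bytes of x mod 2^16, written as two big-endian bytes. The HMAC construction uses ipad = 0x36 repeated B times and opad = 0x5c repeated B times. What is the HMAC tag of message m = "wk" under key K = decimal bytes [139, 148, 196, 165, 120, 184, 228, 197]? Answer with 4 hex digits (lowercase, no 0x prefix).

024c

Key decimal bytes [139, 148, 196, 165, 120, 184, 228, 197] = 8b 94 c4 a5 78 b8 e4 c5 is 8 bytes > B = 6, so hash it first: H(key) = 05 61, then zero-pad to 6 bytes: K' = 05 61 00 00 00 00.
K' ⊕ ipad = 33 57 36 36 36 36.  K' ⊕ opad = 59 3d 5c 5c 5c 5c.
Inner input = (K'⊕ipad) ∥ m = 33 57 36 36 36 36 ∥ 77 6b.
Inner hash: sum = 51+87+54+54+54+54+119+107 = 580 → 02 44.
Outer input = (K'⊕opad) ∥ inner = 59 3d 5c 5c 5c 5c ∥ 02 44.
Outer hash (tag): sum = 89+61+92+92+92+92+2+68 = 588 → 02 4c.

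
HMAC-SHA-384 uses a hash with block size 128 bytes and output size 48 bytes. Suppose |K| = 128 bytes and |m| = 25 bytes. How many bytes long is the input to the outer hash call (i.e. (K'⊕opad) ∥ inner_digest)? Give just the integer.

176

Key is 128 ≤ 128 bytes, zero-padded: |K'| = 128.
Outer input = (K'⊕opad) ∥ H(inner) → 128 + 48 = 176 bytes.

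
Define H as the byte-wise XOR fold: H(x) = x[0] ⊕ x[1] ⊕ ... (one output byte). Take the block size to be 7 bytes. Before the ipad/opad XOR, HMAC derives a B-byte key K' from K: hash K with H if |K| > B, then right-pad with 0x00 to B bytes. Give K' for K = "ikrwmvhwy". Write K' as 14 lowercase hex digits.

7a000000000000

|K| = 9 > B = 7, so first hash the key.
H(K): XOR 69⊕6b⊕72⊕77⊕6d⊕76⊕68⊕77⊕79 = 7a.
Zero-pad H(K) = 7a to 7 bytes: K' = 7a 00 00 00 00 00 00.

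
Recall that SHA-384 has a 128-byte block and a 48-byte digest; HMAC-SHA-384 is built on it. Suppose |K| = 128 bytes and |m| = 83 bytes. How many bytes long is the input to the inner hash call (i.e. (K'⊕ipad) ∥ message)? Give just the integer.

Key is 128 ≤ 128 bytes, zero-padded: |K'| = 128.
Inner input = (K'⊕ipad) ∥ m → 128 + 83 = 211 bytes.

211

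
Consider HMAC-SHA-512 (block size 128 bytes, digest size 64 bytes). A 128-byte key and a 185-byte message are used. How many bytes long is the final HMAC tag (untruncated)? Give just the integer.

The tag is one SHA-512 digest: 64 bytes.

64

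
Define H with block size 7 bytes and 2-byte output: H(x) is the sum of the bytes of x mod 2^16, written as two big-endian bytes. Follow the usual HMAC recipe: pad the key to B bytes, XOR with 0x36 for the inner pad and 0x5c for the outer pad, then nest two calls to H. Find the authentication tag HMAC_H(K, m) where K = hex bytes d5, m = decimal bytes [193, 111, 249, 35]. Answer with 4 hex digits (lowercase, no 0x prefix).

0328

Key hex bytes d5 is 1 byte ≤ B = 7; zero-pad to 7 bytes: K' = d5 00 00 00 00 00 00.
K' ⊕ ipad = e3 36 36 36 36 36 36.  K' ⊕ opad = 89 5c 5c 5c 5c 5c 5c.
Inner input = (K'⊕ipad) ∥ m = e3 36 36 36 36 36 36 ∥ c1 6f f9 23.
Inner hash: sum = 227+54+54+54+54+54+54+193+111+249+35 = 1139 → 04 73.
Outer input = (K'⊕opad) ∥ inner = 89 5c 5c 5c 5c 5c 5c ∥ 04 73.
Outer hash (tag): sum = 137+92+92+92+92+92+92+4+115 = 808 → 03 28.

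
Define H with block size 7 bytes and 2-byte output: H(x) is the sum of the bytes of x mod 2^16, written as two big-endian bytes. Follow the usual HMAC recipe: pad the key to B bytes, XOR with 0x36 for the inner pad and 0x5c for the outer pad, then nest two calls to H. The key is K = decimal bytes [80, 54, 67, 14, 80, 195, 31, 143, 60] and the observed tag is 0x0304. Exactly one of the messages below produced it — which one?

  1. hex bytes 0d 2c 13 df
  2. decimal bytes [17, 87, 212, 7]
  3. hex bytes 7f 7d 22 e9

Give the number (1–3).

Key decimal bytes [80, 54, 67, 14, 80, 195, 31, 143, 60] = 50 36 43 0e 50 c3 1f 8f 3c is 9 bytes > B = 7, so hash it first: H(key) = 02 d4, then zero-pad to 7 bytes: K' = 02 d4 00 00 00 00 00.
K' ⊕ ipad = 34 e2 36 36 36 36 36; K' ⊕ opad = 5e 88 5c 5c 5c 5c 5c.
m1: inner = H(34 e2 36 36 36 36 36 0d 2c 13 df) = 03 4f; tag = H(5e 88 5c 5c 5c 5c 5c 03 4f) = 0304 ← matches
m2: inner = H(34 e2 36 36 36 36 36 11 57 d4 07) = 03 67; tag = H(5e 88 5c 5c 5c 5c 5c 03 67) = 031c
m3: inner = H(34 e2 36 36 36 36 36 7f 7d 22 e9) = 04 2b; tag = H(5e 88 5c 5c 5c 5c 5c 04 2b) = 02e1

1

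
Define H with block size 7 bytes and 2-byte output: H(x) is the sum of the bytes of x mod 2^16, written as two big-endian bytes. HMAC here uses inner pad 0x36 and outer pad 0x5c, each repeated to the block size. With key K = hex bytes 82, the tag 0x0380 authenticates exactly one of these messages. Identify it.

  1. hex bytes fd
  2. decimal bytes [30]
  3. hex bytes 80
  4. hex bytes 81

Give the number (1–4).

Key hex bytes 82 is 1 byte ≤ B = 7; zero-pad to 7 bytes: K' = 82 00 00 00 00 00 00.
K' ⊕ ipad = b4 36 36 36 36 36 36; K' ⊕ opad = de 5c 5c 5c 5c 5c 5c.
m1: inner = H(b4 36 36 36 36 36 36 fd) = 02 f5; tag = H(de 5c 5c 5c 5c 5c 5c 02 f5) = 03fd
m2: inner = H(b4 36 36 36 36 36 36 1e) = 02 16; tag = H(de 5c 5c 5c 5c 5c 5c 02 16) = 031e
m3: inner = H(b4 36 36 36 36 36 36 80) = 02 78; tag = H(de 5c 5c 5c 5c 5c 5c 02 78) = 0380 ← matches
m4: inner = H(b4 36 36 36 36 36 36 81) = 02 79; tag = H(de 5c 5c 5c 5c 5c 5c 02 79) = 0381

3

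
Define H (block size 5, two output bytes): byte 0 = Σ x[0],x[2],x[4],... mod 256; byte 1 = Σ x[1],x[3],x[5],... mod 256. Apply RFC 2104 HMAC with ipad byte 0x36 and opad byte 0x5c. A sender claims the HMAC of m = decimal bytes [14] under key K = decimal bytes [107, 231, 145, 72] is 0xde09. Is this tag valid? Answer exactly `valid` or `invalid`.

invalid

Key decimal bytes [107, 231, 145, 72] = 6b e7 91 48 is 4 bytes ≤ B = 5; zero-pad to 5 bytes: K' = 6b e7 91 48 00.
K' ⊕ ipad = 5d d1 a7 7e 36; K' ⊕ opad = 37 bb cd 14 5c.
Inner hash: even-index sum = 314 mod 256 = 58; odd-index sum = 349 mod 256 = 93 → 3a 5d.
Outer hash (recomputed tag): even-index sum = 445 mod 256 = 189; odd-index sum = 265 mod 256 = 9 → bd 09.
Recomputed tag = bd09; claimed = de09 → mismatch.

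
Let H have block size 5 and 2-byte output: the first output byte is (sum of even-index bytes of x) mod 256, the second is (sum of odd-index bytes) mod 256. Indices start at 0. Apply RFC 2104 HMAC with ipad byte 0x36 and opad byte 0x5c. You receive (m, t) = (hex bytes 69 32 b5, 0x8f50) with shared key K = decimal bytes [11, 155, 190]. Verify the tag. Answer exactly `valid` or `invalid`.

Key decimal bytes [11, 155, 190] = 0b 9b be is 3 bytes ≤ B = 5; zero-pad to 5 bytes: K' = 0b 9b be 00 00.
K' ⊕ ipad = 3d ad 88 36 36; K' ⊕ opad = 57 c7 e2 5c 5c.
Inner hash: even-index sum = 301 mod 256 = 45; odd-index sum = 513 mod 256 = 1 → 2d 01.
Outer hash (recomputed tag): even-index sum = 406 mod 256 = 150; odd-index sum = 336 mod 256 = 80 → 96 50.
Recomputed tag = 9650; claimed = 8f50 → mismatch.

invalid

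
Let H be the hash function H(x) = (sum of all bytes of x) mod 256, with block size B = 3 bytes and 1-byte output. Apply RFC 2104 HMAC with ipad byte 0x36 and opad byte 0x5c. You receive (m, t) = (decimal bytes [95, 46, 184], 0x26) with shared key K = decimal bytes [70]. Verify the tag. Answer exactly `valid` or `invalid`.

invalid

Key decimal bytes [70] = 46 is 1 byte ≤ B = 3; zero-pad to 3 bytes: K' = 46 00 00.
K' ⊕ ipad = 70 36 36; K' ⊕ opad = 1a 5c 5c.
Inner hash: sum = 112+54+54+95+46+184 = 545; mod 256 = 33 → 21.
Outer hash (recomputed tag): sum = 26+92+92+33 = 243 → f3.
Recomputed tag = f3; claimed = 26 → mismatch.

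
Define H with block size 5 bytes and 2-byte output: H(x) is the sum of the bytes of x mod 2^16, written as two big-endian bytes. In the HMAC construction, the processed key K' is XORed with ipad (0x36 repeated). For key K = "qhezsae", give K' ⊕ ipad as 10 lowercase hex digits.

34c7363636

Key "qhezsae" = 71 68 65 7a 73 61 65 is 7 bytes > B = 5, so hash it first: H(key) = 02 f1, then zero-pad to 5 bytes: K' = 02 f1 00 00 00.
XOR each byte with 0x36: 02⊕36=34, f1⊕36=c7, 00⊕36=36, 00⊕36=36, 00⊕36=36.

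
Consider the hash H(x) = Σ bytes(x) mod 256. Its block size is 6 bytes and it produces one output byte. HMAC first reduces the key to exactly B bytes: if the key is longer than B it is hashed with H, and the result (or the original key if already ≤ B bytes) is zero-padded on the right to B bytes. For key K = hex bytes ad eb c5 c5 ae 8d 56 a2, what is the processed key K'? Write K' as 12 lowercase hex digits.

550000000000

|K| = 8 > B = 6, so first hash the key.
H(K): sum = 173+235+197+197+174+141+86+162 = 1365; mod 256 = 85 → 55.
Zero-pad H(K) = 55 to 6 bytes: K' = 55 00 00 00 00 00.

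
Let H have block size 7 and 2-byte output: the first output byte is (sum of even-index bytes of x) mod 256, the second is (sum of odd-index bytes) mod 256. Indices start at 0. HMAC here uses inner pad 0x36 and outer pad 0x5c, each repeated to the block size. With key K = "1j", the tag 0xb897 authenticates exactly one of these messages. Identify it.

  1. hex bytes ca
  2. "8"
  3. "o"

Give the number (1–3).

Key "1j" = 31 6a is 2 bytes ≤ B = 7; zero-pad to 7 bytes: K' = 31 6a 00 00 00 00 00.
K' ⊕ ipad = 07 5c 36 36 36 36 36; K' ⊕ opad = 6d 36 5c 5c 5c 5c 5c.
m1: inner = H(07 5c 36 36 36 36 36 ca) = a9 92; tag = H(6d 36 5c 5c 5c 5c 5c a9 92) = 1397
m2: inner = H(07 5c 36 36 36 36 36 38) = a9 00; tag = H(6d 36 5c 5c 5c 5c 5c a9 00) = 8197
m3: inner = H(07 5c 36 36 36 36 36 6f) = a9 37; tag = H(6d 36 5c 5c 5c 5c 5c a9 37) = b897 ← matches

3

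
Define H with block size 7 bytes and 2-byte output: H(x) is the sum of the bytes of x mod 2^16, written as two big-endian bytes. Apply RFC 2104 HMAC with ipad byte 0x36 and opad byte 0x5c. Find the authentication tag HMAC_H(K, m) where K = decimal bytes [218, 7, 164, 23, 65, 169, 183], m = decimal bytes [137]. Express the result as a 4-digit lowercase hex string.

0514

Key decimal bytes [218, 7, 164, 23, 65, 169, 183] = da 07 a4 17 41 a9 b7 is exactly B = 7 bytes: K' = da 07 a4 17 41 a9 b7.
K' ⊕ ipad = ec 31 92 21 77 9f 81.  K' ⊕ opad = 86 5b f8 4b 1d f5 eb.
Inner input = (K'⊕ipad) ∥ m = ec 31 92 21 77 9f 81 ∥ 89.
Inner hash: sum = 236+49+146+33+119+159+129+137 = 1008 → 03 f0.
Outer input = (K'⊕opad) ∥ inner = 86 5b f8 4b 1d f5 eb ∥ 03 f0.
Outer hash (tag): sum = 134+91+248+75+29+245+235+3+240 = 1300 → 05 14.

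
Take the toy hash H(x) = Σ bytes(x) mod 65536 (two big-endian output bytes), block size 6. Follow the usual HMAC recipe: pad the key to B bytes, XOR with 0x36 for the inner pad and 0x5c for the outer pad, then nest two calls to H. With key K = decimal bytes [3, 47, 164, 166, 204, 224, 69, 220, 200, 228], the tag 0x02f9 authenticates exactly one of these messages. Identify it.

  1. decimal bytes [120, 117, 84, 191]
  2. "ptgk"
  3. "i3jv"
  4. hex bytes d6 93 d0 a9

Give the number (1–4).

2

Key decimal bytes [3, 47, 164, 166, 204, 224, 69, 220, 200, 228] = 03 2f a4 a6 cc e0 45 dc c8 e4 is 10 bytes > B = 6, so hash it first: H(key) = 05 f5, then zero-pad to 6 bytes: K' = 05 f5 00 00 00 00.
K' ⊕ ipad = 33 c3 36 36 36 36; K' ⊕ opad = 59 a9 5c 5c 5c 5c.
m1: inner = H(33 c3 36 36 36 36 78 75 54 bf) = 03 ce; tag = H(59 a9 5c 5c 5c 5c 03 ce) = 0343
m2: inner = H(33 c3 36 36 36 36 70 74 67 6b) = 03 84; tag = H(59 a9 5c 5c 5c 5c 03 84) = 02f9 ← matches
m3: inner = H(33 c3 36 36 36 36 69 33 6a 76) = 03 4a; tag = H(59 a9 5c 5c 5c 5c 03 4a) = 02bf
m4: inner = H(33 c3 36 36 36 36 d6 93 d0 a9) = 04 b0; tag = H(59 a9 5c 5c 5c 5c 04 b0) = 0326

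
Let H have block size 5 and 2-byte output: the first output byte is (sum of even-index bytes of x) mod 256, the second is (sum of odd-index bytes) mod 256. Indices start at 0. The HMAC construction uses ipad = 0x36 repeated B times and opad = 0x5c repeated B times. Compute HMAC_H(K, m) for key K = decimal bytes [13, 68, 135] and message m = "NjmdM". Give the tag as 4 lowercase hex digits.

Key decimal bytes [13, 68, 135] = 0d 44 87 is 3 bytes ≤ B = 5; zero-pad to 5 bytes: K' = 0d 44 87 00 00.
K' ⊕ ipad = 3b 72 b1 36 36.  K' ⊕ opad = 51 18 db 5c 5c.
Inner input = (K'⊕ipad) ∥ m = 3b 72 b1 36 36 ∥ 4e 6a 6d 64 4d.
Inner hash: even-index sum = 496 mod 256 = 240; odd-index sum = 432 mod 256 = 176 → f0 b0.
Outer input = (K'⊕opad) ∥ inner = 51 18 db 5c 5c ∥ f0 b0.
Outer hash (tag): even-index sum = 568 mod 256 = 56; odd-index sum = 356 mod 256 = 100 → 38 64.

3864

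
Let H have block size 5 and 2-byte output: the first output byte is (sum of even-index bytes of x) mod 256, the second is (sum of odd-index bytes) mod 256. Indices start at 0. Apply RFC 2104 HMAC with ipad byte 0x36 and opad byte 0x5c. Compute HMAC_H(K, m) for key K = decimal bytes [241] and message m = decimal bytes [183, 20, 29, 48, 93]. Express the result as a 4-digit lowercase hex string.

022f

Key decimal bytes [241] = f1 is 1 byte ≤ B = 5; zero-pad to 5 bytes: K' = f1 00 00 00 00.
K' ⊕ ipad = c7 36 36 36 36.  K' ⊕ opad = ad 5c 5c 5c 5c.
Inner input = (K'⊕ipad) ∥ m = c7 36 36 36 36 ∥ b7 14 1d 30 5d.
Inner hash: even-index sum = 375 mod 256 = 119; odd-index sum = 413 mod 256 = 157 → 77 9d.
Outer input = (K'⊕opad) ∥ inner = ad 5c 5c 5c 5c ∥ 77 9d.
Outer hash (tag): even-index sum = 514 mod 256 = 2; odd-index sum = 303 mod 256 = 47 → 02 2f.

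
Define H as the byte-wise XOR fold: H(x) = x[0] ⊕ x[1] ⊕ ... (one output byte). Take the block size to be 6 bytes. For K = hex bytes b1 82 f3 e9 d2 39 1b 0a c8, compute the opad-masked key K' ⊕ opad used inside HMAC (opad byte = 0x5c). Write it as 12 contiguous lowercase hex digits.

475c5c5c5c5c

Key hex bytes b1 82 f3 e9 d2 39 1b 0a c8 is 9 bytes > B = 6, so hash it first: H(key) = 1b, then zero-pad to 6 bytes: K' = 1b 00 00 00 00 00.
XOR each byte with 0x5c: 1b⊕5c=47, 00⊕5c=5c, 00⊕5c=5c, 00⊕5c=5c, 00⊕5c=5c, 00⊕5c=5c.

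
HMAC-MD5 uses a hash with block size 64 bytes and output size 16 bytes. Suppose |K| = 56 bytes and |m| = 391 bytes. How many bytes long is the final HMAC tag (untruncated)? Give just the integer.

16

The tag is one MD5 digest: 16 bytes.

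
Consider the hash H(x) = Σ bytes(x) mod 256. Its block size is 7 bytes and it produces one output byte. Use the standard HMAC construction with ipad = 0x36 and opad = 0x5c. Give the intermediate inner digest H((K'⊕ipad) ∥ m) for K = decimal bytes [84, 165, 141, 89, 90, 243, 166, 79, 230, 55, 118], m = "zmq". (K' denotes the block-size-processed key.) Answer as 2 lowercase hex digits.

Key decimal bytes [84, 165, 141, 89, 90, 243, 166, 79, 230, 55, 118] = 54 a5 8d 59 5a f3 a6 4f e6 37 76 is 11 bytes > B = 7, so hash it first: H(key) = b4, then zero-pad to 7 bytes: K' = b4 00 00 00 00 00 00.
K' ⊕ ipad = 82 36 36 36 36 36 36.
Inner input = 82 36 36 36 36 36 36 ∥ 7a 6d 71.
Inner hash: sum = 130+54+54+54+54+54+54+122+109+113 = 798; mod 256 = 30 → 1e.

1e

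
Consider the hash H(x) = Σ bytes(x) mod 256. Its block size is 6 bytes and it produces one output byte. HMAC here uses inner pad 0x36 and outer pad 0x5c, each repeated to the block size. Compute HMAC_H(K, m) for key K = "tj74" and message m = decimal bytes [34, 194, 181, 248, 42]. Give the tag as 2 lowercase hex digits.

Key "tj74" = 74 6a 37 34 is 4 bytes ≤ B = 6; zero-pad to 6 bytes: K' = 74 6a 37 34 00 00.
K' ⊕ ipad = 42 5c 01 02 36 36.  K' ⊕ opad = 28 36 6b 68 5c 5c.
Inner input = (K'⊕ipad) ∥ m = 42 5c 01 02 36 36 ∥ 22 c2 b5 f8 2a.
Inner hash: sum = 66+92+1+2+54+54+34+194+181+248+42 = 968; mod 256 = 200 → c8.
Outer input = (K'⊕opad) ∥ inner = 28 36 6b 68 5c 5c ∥ c8.
Outer hash (tag): sum = 40+54+107+104+92+92+200 = 689; mod 256 = 177 → b1.

b1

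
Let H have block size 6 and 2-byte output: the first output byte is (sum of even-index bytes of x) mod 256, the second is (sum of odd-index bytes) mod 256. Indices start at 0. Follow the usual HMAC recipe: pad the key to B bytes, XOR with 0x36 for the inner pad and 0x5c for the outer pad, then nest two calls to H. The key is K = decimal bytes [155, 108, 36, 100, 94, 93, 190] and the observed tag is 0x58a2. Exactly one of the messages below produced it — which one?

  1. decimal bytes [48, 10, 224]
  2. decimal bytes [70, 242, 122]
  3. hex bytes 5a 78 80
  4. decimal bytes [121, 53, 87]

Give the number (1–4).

Key decimal bytes [155, 108, 36, 100, 94, 93, 190] = 9b 6c 24 64 5e 5d be is 7 bytes > B = 6, so hash it first: H(key) = db 2d, then zero-pad to 6 bytes: K' = db 2d 00 00 00 00.
K' ⊕ ipad = ed 1b 36 36 36 36; K' ⊕ opad = 87 71 5c 5c 5c 5c.
m1: inner = H(ed 1b 36 36 36 36 30 0a e0) = 69 91; tag = H(87 71 5c 5c 5c 5c 69 91) = a8ba
m2: inner = H(ed 1b 36 36 36 36 46 f2 7a) = 19 79; tag = H(87 71 5c 5c 5c 5c 19 79) = 58a2 ← matches
m3: inner = H(ed 1b 36 36 36 36 5a 78 80) = 33 ff; tag = H(87 71 5c 5c 5c 5c 33 ff) = 7228
m4: inner = H(ed 1b 36 36 36 36 79 35 57) = 29 bc; tag = H(87 71 5c 5c 5c 5c 29 bc) = 68e5

2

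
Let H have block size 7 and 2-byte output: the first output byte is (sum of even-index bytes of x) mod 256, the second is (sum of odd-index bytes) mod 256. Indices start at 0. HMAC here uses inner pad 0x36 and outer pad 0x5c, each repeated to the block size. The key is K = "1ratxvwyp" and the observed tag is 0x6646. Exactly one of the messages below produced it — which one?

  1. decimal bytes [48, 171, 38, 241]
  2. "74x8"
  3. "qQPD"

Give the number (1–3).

Key "1ratxvwyp" = 31 72 61 74 78 76 77 79 70 is 9 bytes > B = 7, so hash it first: H(key) = f1 d5, then zero-pad to 7 bytes: K' = f1 d5 00 00 00 00 00.
K' ⊕ ipad = c7 e3 36 36 36 36 36; K' ⊕ opad = ad 89 5c 5c 5c 5c 5c.
m1: inner = H(c7 e3 36 36 36 36 36 30 ab 26 f1) = 05 a5; tag = H(ad 89 5c 5c 5c 5c 5c 05 a5) = 6646 ← matches
m2: inner = H(c7 e3 36 36 36 36 36 37 34 78 38) = d5 fe; tag = H(ad 89 5c 5c 5c 5c 5c d5 fe) = bf16
m3: inner = H(c7 e3 36 36 36 36 36 71 51 50 44) = fe 10; tag = H(ad 89 5c 5c 5c 5c 5c fe 10) = d13f

1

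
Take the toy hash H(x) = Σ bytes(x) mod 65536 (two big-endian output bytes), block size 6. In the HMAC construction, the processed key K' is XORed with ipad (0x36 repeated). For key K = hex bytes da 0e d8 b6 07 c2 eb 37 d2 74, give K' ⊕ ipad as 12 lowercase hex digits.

Key hex bytes da 0e d8 b6 07 c2 eb 37 d2 74 is 10 bytes > B = 6, so hash it first: H(key) = 05 a7, then zero-pad to 6 bytes: K' = 05 a7 00 00 00 00.
XOR each byte with 0x36: 05⊕36=33, a7⊕36=91, 00⊕36=36, 00⊕36=36, 00⊕36=36, 00⊕36=36.

339136363636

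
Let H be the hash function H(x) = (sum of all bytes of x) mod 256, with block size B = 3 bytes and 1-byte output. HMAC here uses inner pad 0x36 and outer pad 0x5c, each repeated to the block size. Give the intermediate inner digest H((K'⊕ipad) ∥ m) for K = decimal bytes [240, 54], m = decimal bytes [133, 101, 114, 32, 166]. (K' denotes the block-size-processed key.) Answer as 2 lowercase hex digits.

1e

Key decimal bytes [240, 54] = f0 36 is 2 bytes ≤ B = 3; zero-pad to 3 bytes: K' = f0 36 00.
K' ⊕ ipad = c6 00 36.
Inner input = c6 00 36 ∥ 85 65 72 20 a6.
Inner hash: sum = 198+0+54+133+101+114+32+166 = 798; mod 256 = 30 → 1e.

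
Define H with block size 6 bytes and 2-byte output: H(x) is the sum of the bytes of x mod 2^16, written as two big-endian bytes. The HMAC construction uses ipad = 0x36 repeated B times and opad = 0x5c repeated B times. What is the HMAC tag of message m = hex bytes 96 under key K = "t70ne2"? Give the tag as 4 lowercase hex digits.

0267

Key "t70ne2" = 74 37 30 6e 65 32 is exactly B = 6 bytes: K' = 74 37 30 6e 65 32.
K' ⊕ ipad = 42 01 06 58 53 04.  K' ⊕ opad = 28 6b 6c 32 39 6e.
Inner input = (K'⊕ipad) ∥ m = 42 01 06 58 53 04 ∥ 96.
Inner hash: sum = 66+1+6+88+83+4+150 = 398 → 01 8e.
Outer input = (K'⊕opad) ∥ inner = 28 6b 6c 32 39 6e ∥ 01 8e.
Outer hash (tag): sum = 40+107+108+50+57+110+1+142 = 615 → 02 67.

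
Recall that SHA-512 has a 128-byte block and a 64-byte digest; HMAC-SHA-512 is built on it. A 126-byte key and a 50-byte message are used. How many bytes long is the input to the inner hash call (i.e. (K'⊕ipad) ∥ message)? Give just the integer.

178

Key is 126 ≤ 128 bytes, zero-padded: |K'| = 128.
Inner input = (K'⊕ipad) ∥ m → 128 + 50 = 178 bytes.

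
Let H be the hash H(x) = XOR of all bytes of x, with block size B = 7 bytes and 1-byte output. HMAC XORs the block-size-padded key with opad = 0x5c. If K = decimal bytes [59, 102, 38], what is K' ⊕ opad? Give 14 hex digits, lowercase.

673a7a5c5c5c5c

Key decimal bytes [59, 102, 38] = 3b 66 26 is 3 bytes ≤ B = 7; zero-pad to 7 bytes: K' = 3b 66 26 00 00 00 00.
XOR each byte with 0x5c: 3b⊕5c=67, 66⊕5c=3a, 26⊕5c=7a, 00⊕5c=5c, 00⊕5c=5c, 00⊕5c=5c, 00⊕5c=5c.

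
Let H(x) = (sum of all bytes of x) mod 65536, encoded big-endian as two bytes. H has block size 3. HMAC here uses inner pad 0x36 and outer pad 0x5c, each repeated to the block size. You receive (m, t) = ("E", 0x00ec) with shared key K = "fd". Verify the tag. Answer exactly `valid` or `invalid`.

valid

Key "fd" = 66 64 is 2 bytes ≤ B = 3; zero-pad to 3 bytes: K' = 66 64 00.
K' ⊕ ipad = 50 52 36; K' ⊕ opad = 3a 38 5c.
Inner hash: sum = 80+82+54+69 = 285 → 01 1d.
Outer hash (recomputed tag): sum = 58+56+92+1+29 = 236 → 00 ec.
Recomputed tag = 00ec; claimed = 00ec → match.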